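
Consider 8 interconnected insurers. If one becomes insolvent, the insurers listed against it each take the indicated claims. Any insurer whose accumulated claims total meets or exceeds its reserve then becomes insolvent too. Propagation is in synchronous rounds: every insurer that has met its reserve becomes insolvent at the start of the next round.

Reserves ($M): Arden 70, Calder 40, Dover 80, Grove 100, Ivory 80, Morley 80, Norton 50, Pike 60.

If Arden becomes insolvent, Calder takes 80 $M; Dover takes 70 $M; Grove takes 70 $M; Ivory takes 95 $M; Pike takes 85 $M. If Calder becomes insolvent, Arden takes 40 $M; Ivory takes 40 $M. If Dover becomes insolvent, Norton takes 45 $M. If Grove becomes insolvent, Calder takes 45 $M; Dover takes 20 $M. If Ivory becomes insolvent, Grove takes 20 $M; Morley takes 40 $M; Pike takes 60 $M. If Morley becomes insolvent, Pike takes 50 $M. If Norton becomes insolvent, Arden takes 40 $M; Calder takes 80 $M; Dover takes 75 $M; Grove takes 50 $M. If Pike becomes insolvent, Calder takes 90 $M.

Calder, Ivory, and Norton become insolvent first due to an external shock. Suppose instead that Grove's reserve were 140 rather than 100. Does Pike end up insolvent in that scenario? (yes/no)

With Grove's reserve at 140:
Round 1 — Calder, Ivory, Norton become insolvent (initial).
  Arden: +40+40 → 80 ≥ 70
  Dover: +75 → 75 < 80
  Grove: +20+50 → 70 < 140
  Morley: +40 → 40 < 80
  Pike: +60 → 60 ≥ 60
Round 2 — Arden, Pike become insolvent.
  Dover: +70 → 145 ≥ 80
  Grove: +70 → 140 ≥ 140
Round 3 — Dover, Grove become insolvent.
No further insolvencies.

yes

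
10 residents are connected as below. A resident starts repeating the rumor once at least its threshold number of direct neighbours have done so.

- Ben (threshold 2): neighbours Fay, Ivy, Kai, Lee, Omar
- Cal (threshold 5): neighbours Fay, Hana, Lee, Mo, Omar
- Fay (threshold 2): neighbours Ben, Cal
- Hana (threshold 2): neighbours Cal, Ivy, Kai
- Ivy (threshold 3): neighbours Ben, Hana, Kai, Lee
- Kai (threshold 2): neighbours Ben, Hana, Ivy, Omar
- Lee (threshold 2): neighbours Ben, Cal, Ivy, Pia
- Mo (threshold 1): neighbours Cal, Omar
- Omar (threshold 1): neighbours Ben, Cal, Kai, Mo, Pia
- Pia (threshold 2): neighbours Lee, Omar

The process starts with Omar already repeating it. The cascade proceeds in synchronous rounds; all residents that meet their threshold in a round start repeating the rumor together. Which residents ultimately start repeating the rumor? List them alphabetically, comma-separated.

Mo, Omar

Round 1 — Omar starts repeating the rumor (initial).
Round 2 — checking thresholds:
  Ben: 1 of 5 neighbours < 2, holds.
  Cal: 1 of 5 neighbours < 5, holds.
  Kai: 1 of 4 neighbours < 2, holds.
  Mo: 1 of 2 neighbours ≥ 1, starts repeating the rumor.
  Pia: 1 of 2 neighbours < 2, holds.
Round 3 — no new spreads; cascade stops.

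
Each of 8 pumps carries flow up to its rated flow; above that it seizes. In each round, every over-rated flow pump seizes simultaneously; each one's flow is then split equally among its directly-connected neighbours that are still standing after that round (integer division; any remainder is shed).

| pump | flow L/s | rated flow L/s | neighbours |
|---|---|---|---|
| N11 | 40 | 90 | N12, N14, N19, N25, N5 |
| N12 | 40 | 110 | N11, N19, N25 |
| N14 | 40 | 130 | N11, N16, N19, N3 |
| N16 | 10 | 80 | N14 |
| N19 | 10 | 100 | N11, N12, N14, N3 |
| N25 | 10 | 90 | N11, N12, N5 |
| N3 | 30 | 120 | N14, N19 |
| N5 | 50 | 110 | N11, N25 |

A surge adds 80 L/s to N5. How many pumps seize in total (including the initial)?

Round 1 — N5 at 130 > 110. N5 seizes.
  N5 sheds 130 L/s to N11, N25: 65 each.
    N11: 40+65 = 105 > 90
    N25: 10+65 = 75 ≤ 90
Round 2 — N11 seizes.
  N11 sheds 105 L/s to N12, N14, N19, N25: 26 each (1 lost).
    N12: 40+26 = 66 ≤ 110
    N14: 40+26 = 66 ≤ 130
    N19: 10+26 = 36 ≤ 100
    N25: 75+26 = 101 > 90
Round 3 — N25 seizes.
  N25 sheds 101 L/s to N12: 101 each.
    N12: 66+101 = 167 > 110
Round 4 — N12 seizes.
  N12 sheds 167 L/s to N19: 167 each.
    N19: 36+167 = 203 > 100
Round 5 — N19 seizes.
  N19 sheds 203 L/s to N14, N3: 101 each (1 lost).
    N14: 66+101 = 167 > 130
    N3: 30+101 = 131 > 120
Round 6 — N14, N3 seize.
  N14 sheds 167 L/s to N16: 167 each.
    N16: 10+167 = 177 > 80
  N3 sheds 131 L/s: no online neighbours, lost.
Round 7 — N16 seizes.
  N16 sheds 177 L/s: no online neighbours, lost.
No further seizures.

8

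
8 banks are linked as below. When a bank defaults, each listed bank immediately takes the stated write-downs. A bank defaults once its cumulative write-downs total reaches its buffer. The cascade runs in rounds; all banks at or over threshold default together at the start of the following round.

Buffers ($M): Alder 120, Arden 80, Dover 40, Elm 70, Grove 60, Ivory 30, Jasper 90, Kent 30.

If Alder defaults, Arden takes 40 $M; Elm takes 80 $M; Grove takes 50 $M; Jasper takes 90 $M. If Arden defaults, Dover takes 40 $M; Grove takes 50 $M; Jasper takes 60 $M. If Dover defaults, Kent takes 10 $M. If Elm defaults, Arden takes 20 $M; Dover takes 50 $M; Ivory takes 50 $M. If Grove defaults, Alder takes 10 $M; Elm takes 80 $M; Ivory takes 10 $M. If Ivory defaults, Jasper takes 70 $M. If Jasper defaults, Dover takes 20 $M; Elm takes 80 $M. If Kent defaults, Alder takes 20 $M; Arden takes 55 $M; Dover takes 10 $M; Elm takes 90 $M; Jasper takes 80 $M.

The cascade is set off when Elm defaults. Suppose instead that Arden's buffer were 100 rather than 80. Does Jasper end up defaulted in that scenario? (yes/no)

With Arden's buffer at 100:
Round 1 — Elm defaults (initial).
  Arden: +20 → 20 < 100
  Dover: +50 → 50 ≥ 40
  Ivory: +50 → 50 ≥ 30
Round 2 — Dover, Ivory default.
  Jasper: +70 → 70 < 90
  Kent: +10 → 10 < 30
No further defaults.

no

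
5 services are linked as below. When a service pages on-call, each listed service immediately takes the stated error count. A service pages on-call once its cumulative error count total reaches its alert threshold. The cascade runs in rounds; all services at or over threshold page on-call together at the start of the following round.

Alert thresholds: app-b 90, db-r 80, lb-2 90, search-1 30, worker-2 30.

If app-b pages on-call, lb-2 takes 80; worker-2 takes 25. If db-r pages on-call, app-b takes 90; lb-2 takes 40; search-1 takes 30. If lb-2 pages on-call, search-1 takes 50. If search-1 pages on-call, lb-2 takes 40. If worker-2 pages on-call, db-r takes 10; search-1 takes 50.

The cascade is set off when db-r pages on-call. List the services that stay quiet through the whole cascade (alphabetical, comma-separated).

worker-2

Round 1 — db-r pages on-call (initial).
  app-b: +90 → 90 ≥ 90
  lb-2: +40 → 40 < 90
  search-1: +30 → 30 ≥ 30
Round 2 — app-b, search-1 page on-call.
  lb-2: +80+40 → 160 ≥ 90
  worker-2: +25 → 25 < 30
Round 3 — lb-2 pages on-call.
No further pages.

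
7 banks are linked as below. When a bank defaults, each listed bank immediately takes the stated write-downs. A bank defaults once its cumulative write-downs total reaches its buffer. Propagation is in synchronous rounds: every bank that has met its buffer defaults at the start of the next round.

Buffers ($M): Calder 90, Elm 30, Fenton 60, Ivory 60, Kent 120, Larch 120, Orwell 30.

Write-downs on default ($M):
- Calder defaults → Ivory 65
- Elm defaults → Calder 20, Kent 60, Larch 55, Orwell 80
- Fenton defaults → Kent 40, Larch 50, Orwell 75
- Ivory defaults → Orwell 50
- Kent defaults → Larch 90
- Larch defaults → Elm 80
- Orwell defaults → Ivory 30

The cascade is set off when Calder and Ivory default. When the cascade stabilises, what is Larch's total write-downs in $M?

Round 1 — Calder, Ivory default (initial).
  Orwell: +50 → 50 ≥ 30
Round 2 — Orwell defaults.
No further defaults.

0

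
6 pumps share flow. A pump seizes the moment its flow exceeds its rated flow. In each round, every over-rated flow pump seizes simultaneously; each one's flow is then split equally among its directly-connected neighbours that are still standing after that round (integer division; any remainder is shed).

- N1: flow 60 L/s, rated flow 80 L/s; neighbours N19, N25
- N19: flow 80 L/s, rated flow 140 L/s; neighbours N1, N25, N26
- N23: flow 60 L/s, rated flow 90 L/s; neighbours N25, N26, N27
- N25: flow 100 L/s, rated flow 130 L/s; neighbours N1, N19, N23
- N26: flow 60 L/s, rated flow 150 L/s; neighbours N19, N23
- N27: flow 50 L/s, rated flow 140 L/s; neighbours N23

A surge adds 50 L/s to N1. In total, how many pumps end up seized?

Round 1 — N1 at 110 > 80. N1 seizes.
  N1 sheds 110 L/s to N19, N25: 55 each.
    N19: 80+55 = 135 ≤ 140
    N25: 100+55 = 155 > 130
Round 2 — N25 seizes.
  N25 sheds 155 L/s to N19, N23: 77 each (1 lost).
    N19: 135+77 = 212 > 140
    N23: 60+77 = 137 > 90
Round 3 — N19, N23 seize.
  N19 sheds 212 L/s to N26: 212 each.
    N26: 60+212 = 272 > 150
  N23 sheds 137 L/s to N26, N27: 68 each (1 lost).
    N26: 272+68 = 340 > 150
    N27: 50+68 = 118 ≤ 140
Round 4 — N26 seizes.
  N26 sheds 340 L/s: no online neighbours, lost.
No further seizures.

5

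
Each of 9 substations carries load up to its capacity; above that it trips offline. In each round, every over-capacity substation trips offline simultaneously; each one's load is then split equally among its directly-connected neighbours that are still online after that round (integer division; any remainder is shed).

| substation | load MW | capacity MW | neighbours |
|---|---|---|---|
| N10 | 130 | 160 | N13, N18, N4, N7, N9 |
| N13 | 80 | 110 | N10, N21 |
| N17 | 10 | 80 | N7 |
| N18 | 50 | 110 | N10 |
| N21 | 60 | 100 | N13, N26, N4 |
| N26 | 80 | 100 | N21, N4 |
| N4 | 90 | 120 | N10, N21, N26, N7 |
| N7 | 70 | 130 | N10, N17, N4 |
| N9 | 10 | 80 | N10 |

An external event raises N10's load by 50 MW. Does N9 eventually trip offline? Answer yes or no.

no

Round 1 — N10 at 180 > 160. N10 trips offline.
  N10 sheds 180 MW to N13, N18, N4, N7, N9: 36 each.
    N13: 80+36 = 116 > 110
    N18: 50+36 = 86 ≤ 110
    N4: 90+36 = 126 > 120
    N7: 70+36 = 106 ≤ 130
    N9: 10+36 = 46 ≤ 80
Round 2 — N13, N4 trip offline.
  N13 sheds 116 MW to N21: 116 each.
    N21: 60+116 = 176 > 100
  N4 sheds 126 MW to N21, N26, N7: 42 each.
    N21: 176+42 = 218 > 100
    N26: 80+42 = 122 > 100
    N7: 106+42 = 148 > 130
Round 3 — N21, N26, N7 trip offline.
  N21 sheds 218 MW: no online neighbours, lost.
  N26 sheds 122 MW: no online neighbours, lost.
  N7 sheds 148 MW to N17: 148 each.
    N17: 10+148 = 158 > 80
Round 4 — N17 trips offline.
  N17 sheds 158 MW: no online neighbours, lost.
No further trips.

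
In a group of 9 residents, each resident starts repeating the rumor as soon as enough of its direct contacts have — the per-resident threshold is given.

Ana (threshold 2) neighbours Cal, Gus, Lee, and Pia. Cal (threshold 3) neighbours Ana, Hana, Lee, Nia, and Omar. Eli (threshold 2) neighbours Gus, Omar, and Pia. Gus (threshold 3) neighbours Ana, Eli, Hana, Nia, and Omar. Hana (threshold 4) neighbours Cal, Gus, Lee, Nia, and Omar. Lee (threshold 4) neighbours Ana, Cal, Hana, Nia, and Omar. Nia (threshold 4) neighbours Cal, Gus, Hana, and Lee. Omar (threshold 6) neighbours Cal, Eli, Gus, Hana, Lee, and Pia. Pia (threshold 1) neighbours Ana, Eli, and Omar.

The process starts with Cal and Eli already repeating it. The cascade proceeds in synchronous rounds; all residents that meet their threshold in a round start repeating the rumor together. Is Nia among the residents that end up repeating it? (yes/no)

no

Round 1 — Cal, Eli start repeating the rumor (initial).
Round 2 — checking thresholds:
  Ana: 1 of 4 neighbours < 2, holds.
  Gus: 1 of 5 neighbours < 3, holds.
  Hana: 1 of 5 neighbours < 4, holds.
  Lee: 1 of 5 neighbours < 4, holds.
  Nia: 1 of 4 neighbours < 4, holds.
  Omar: 2 of 6 neighbours < 6, holds.
  Pia: 1 of 3 neighbours ≥ 1, starts repeating the rumor.
Round 3 — checking thresholds:
  Ana: 2 of 4 neighbours ≥ 2, starts repeating the rumor.
  Gus: 1 of 5 neighbours < 3, holds.
  Hana: 1 of 5 neighbours < 4, holds.
  Lee: 1 of 5 neighbours < 4, holds.
  Nia: 1 of 4 neighbours < 4, holds.
  Omar: 3 of 6 neighbours < 6, holds.
Round 4 — no new spreads; cascade stops.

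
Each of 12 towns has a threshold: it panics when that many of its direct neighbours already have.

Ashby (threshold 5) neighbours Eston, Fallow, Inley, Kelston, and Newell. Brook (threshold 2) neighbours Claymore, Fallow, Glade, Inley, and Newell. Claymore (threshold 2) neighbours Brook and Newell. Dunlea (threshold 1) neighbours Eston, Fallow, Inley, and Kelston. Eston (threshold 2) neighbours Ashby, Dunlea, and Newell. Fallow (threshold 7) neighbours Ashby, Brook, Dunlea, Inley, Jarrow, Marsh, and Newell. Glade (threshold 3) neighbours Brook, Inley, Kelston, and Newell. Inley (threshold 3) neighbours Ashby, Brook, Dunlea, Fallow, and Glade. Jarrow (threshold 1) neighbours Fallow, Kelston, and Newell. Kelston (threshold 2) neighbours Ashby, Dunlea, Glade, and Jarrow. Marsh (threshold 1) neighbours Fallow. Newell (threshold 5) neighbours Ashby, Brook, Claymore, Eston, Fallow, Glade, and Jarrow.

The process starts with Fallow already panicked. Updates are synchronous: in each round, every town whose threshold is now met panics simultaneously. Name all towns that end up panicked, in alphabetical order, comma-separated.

Round 1 — Fallow panics (initial).
Round 2 — checking thresholds:
  Ashby: 1 of 5 neighbours < 5, holds.
  Brook: 1 of 5 neighbours < 2, holds.
  Dunlea: 1 of 4 neighbours ≥ 1, panics.
  Inley: 1 of 5 neighbours < 3, holds.
  Jarrow: 1 of 3 neighbours ≥ 1, panics.
  Marsh: 1 of 1 neighbours ≥ 1, panics.
  Newell: 1 of 7 neighbours < 5, holds.
Round 3 — checking thresholds:
  Ashby: 1 of 5 neighbours < 5, holds.
  Brook: 1 of 5 neighbours < 2, holds.
  Eston: 1 of 3 neighbours < 2, holds.
  Inley: 2 of 5 neighbours < 3, holds.
  Kelston: 2 of 4 neighbours ≥ 2, panics.
  Newell: 2 of 7 neighbours < 5, holds.
Round 4 — no new panics; cascade stops.

Dunlea, Fallow, Jarrow, Kelston, Marsh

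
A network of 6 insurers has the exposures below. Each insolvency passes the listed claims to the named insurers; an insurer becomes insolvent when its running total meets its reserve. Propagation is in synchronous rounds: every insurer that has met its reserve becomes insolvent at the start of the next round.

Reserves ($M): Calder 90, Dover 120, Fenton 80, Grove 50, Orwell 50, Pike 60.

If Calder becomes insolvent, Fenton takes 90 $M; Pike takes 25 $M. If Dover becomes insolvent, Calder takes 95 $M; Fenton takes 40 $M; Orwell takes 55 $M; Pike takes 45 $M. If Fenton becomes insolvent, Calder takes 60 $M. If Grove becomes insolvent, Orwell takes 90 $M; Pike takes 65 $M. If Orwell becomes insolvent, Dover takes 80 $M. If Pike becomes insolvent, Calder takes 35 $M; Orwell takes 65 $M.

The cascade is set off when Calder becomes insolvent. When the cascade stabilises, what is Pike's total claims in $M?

25

Round 1 — Calder becomes insolvent (initial).
  Fenton: +90 → 90 ≥ 80
  Pike: +25 → 25 < 60
Round 2 — Fenton becomes insolvent.
No further insolvencies.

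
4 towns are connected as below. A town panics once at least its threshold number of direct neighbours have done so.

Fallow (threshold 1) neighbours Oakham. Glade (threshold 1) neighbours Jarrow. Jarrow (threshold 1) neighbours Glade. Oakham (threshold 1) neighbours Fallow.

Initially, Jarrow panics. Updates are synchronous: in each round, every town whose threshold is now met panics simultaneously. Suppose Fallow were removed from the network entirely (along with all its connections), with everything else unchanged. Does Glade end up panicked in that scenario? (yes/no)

yes

With Fallow removed:
Round 1 — Jarrow panics (initial).
Round 2 — checking thresholds:
  Glade: 1 of 1 neighbours ≥ 1, panics.
Round 3 — no new panics; cascade stops.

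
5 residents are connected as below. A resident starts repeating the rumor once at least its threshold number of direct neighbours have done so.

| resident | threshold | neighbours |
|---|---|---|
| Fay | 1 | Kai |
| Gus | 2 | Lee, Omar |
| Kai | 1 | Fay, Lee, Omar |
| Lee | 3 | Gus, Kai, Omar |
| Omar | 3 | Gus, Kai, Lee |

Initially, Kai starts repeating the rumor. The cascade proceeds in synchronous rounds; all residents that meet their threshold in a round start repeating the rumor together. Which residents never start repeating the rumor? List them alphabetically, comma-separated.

Gus, Lee, Omar

Round 1 — Kai starts repeating the rumor (initial).
Round 2 — checking thresholds:
  Fay: 1 of 1 neighbours ≥ 1, starts repeating the rumor.
  Lee: 1 of 3 neighbours < 3, holds.
  Omar: 1 of 3 neighbours < 3, holds.
Round 3 — no new spreads; cascade stops.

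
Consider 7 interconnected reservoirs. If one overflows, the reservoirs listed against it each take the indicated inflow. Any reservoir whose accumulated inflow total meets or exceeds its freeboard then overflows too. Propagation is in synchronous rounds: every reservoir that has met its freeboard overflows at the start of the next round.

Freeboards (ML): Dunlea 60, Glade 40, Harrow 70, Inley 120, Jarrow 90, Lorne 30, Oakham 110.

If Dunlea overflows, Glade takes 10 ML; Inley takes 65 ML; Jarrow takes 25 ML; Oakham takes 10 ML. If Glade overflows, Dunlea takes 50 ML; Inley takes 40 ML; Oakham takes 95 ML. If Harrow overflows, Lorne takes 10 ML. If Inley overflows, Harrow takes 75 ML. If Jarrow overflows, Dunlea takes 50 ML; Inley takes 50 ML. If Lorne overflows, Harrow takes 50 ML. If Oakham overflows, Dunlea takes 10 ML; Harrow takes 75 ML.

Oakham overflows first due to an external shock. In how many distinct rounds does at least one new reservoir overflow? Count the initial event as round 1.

Round 1 — Oakham overflows (initial).
  Dunlea: +10 → 10 < 60
  Harrow: +75 → 75 ≥ 70
Round 2 — Harrow overflows.
  Lorne: +10 → 10 < 30
No further overflows.

2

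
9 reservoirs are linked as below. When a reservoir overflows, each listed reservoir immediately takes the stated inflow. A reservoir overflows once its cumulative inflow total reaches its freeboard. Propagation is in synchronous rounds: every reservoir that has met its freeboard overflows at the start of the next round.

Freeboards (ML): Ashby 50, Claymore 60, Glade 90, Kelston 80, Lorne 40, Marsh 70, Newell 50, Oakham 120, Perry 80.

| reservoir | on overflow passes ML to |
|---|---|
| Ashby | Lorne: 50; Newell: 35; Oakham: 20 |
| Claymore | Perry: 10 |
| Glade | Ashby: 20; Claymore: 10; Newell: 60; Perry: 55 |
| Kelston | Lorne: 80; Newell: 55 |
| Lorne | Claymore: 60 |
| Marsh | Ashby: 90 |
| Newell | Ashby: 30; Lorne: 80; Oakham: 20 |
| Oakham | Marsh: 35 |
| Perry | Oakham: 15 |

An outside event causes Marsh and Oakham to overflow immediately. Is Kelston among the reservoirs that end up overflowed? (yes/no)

Round 1 — Marsh, Oakham overflow (initial).
  Ashby: +90 → 90 ≥ 50
Round 2 — Ashby overflows.
  Lorne: +50 → 50 ≥ 40
  Newell: +35 → 35 < 50
Round 3 — Lorne overflows.
  Claymore: +60 → 60 ≥ 60
Round 4 — Claymore overflows.
  Perry: +10 → 10 < 80
No further overflows.

no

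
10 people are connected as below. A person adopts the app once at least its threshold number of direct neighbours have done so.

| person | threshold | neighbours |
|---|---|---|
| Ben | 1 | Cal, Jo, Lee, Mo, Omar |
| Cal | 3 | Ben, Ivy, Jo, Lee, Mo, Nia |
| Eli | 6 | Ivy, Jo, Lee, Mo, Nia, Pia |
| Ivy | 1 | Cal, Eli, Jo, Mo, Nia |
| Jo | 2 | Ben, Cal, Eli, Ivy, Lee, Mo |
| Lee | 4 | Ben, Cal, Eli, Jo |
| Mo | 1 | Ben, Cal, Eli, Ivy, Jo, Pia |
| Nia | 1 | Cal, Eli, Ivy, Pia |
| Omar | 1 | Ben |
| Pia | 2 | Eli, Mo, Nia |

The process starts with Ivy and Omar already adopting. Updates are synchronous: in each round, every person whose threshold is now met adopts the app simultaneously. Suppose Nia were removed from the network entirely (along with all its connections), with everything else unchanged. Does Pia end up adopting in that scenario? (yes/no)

With Nia removed:
Round 1 — Ivy, Omar adopt the app (initial).
Round 2 — checking thresholds:
  Ben: 1 of 5 neighbours ≥ 1, adopts the app.
  Cal: 1 of 5 neighbours < 3, holds.
  Eli: 1 of 5 neighbours < 6, holds.
  Jo: 1 of 6 neighbours < 2, holds.
  Mo: 1 of 6 neighbours ≥ 1, adopts the app.
Round 3 — checking thresholds:
  Cal: 3 of 5 neighbours ≥ 3, adopts the app.
  Eli: 2 of 5 neighbours < 6, holds.
  Jo: 3 of 6 neighbours ≥ 2, adopts the app.
  Lee: 1 of 4 neighbours < 4, holds.
  Pia: 1 of 2 neighbours < 2, holds.
Round 4 — no new adoptions; cascade stops.

no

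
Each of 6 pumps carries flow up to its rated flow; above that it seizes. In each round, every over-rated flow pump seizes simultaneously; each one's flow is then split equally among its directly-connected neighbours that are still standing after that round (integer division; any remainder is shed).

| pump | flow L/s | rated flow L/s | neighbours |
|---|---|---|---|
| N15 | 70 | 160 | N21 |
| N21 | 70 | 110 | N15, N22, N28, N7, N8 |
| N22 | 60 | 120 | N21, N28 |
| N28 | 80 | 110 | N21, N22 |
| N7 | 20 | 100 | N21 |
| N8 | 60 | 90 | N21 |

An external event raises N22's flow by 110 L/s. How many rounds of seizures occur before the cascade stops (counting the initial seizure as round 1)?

3

Round 1 — N22 at 170 > 120. N22 seizes.
  N22 sheds 170 L/s to N21, N28: 85 each.
    N21: 70+85 = 155 > 110
    N28: 80+85 = 165 > 110
Round 2 — N21, N28 seize.
  N21 sheds 155 L/s to N15, N7, N8: 51 each (2 lost).
    N15: 70+51 = 121 ≤ 160
    N7: 20+51 = 71 ≤ 100
    N8: 60+51 = 111 > 90
  N28 sheds 165 L/s: no online neighbours, lost.
Round 3 — N8 seizes.
  N8 sheds 111 L/s: no online neighbours, lost.
No further seizures.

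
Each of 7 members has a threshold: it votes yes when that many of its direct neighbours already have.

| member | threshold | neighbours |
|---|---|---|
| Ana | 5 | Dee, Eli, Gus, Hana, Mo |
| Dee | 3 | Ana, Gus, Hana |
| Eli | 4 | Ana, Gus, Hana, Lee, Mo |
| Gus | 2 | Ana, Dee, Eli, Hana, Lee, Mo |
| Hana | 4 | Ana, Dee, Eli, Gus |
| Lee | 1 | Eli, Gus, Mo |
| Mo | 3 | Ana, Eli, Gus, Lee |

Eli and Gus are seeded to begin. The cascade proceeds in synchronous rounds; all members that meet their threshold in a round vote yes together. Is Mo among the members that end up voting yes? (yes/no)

yes

Round 1 — Eli, Gus vote yes (initial).
Round 2 — checking thresholds:
  Ana: 2 of 5 neighbours < 5, holds.
  Dee: 1 of 3 neighbours < 3, holds.
  Hana: 2 of 4 neighbours < 4, holds.
  Lee: 2 of 3 neighbours ≥ 1, votes yes.
  Mo: 2 of 4 neighbours < 3, holds.
Round 3 — checking thresholds:
  Ana: 2 of 5 neighbours < 5, holds.
  Dee: 1 of 3 neighbours < 3, holds.
  Hana: 2 of 4 neighbours < 4, holds.
  Mo: 3 of 4 neighbours ≥ 3, votes yes.
Round 4 — no new yes votes; cascade stops.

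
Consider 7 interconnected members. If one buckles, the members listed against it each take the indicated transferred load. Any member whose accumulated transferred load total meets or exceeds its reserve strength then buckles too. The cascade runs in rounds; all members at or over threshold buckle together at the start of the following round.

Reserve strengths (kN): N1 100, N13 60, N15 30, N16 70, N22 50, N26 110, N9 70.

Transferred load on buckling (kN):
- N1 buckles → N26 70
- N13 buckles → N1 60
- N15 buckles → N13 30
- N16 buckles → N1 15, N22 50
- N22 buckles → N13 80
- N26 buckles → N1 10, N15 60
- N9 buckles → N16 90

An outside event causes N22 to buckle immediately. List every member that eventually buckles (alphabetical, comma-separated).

N13, N22

Round 1 — N22 buckles (initial).
  N13: +80 → 80 ≥ 60
Round 2 — N13 buckles.
  N1: +60 → 60 < 100
No further bucklings.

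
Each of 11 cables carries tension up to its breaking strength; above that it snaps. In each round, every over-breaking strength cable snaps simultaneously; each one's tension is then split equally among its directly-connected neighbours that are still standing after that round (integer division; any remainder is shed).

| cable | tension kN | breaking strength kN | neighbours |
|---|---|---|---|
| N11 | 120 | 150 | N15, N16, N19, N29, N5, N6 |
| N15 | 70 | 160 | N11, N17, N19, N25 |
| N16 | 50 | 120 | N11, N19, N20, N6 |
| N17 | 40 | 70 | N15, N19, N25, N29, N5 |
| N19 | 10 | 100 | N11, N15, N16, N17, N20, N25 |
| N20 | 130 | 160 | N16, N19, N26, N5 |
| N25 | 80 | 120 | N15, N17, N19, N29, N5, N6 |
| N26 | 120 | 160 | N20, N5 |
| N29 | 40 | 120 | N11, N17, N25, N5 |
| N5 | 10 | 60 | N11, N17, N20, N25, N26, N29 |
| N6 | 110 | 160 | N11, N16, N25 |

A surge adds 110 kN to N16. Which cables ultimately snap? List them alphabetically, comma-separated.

N11, N15, N16, N17, N19, N20, N25, N26, N29, N5, N6

Round 1 — N16 at 160 > 120. N16 snaps.
  N16 sheds 160 kN to N11, N19, N20, N6: 40 each.
    N11: 120+40 = 160 > 150
    N19: 10+40 = 50 ≤ 100
    N20: 130+40 = 170 > 160
    N6: 110+40 = 150 ≤ 160
Round 2 — N11, N20 snap.
  N11 sheds 160 kN to N15, N19, N29, N5, N6: 32 each.
    N15: 70+32 = 102 ≤ 160
    N19: 50+32 = 82 ≤ 100
    N29: 40+32 = 72 ≤ 120
    N5: 10+32 = 42 ≤ 60
    N6: 150+32 = 182 > 160
  N20 sheds 170 kN to N19, N26, N5: 56 each (2 lost).
    N19: 82+56 = 138 > 100
    N26: 120+56 = 176 > 160
    N5: 42+56 = 98 > 60
Round 3 — N19, N26, N5, N6 snap.
  N19 sheds 138 kN to N15, N17, N25: 46 each.
    N15: 102+46 = 148 ≤ 160
    N17: 40+46 = 86 > 70
    N25: 80+46 = 126 > 120
  N26 sheds 176 kN: no online neighbours, lost.
  N5 sheds 98 kN to N17, N25, N29: 32 each (2 lost).
    N17: 86+32 = 118 > 70
    N25: 126+32 = 158 > 120
    N29: 72+32 = 104 ≤ 120
  N6 sheds 182 kN to N25: 182 each.
    N25: 158+182 = 340 > 120
Round 4 — N17, N25 snap.
  N17 sheds 118 kN to N15, N29: 59 each.
    N15: 148+59 = 207 > 160
    N29: 104+59 = 163 > 120
  N25 sheds 340 kN to N15, N29: 170 each.
    N15: 207+170 = 377 > 160
    N29: 163+170 = 333 > 120
Round 5 — N15, N29 snap.
  N15 sheds 377 kN: no online neighbours, lost.
  N29 sheds 333 kN: no online neighbours, lost.
No further breaks.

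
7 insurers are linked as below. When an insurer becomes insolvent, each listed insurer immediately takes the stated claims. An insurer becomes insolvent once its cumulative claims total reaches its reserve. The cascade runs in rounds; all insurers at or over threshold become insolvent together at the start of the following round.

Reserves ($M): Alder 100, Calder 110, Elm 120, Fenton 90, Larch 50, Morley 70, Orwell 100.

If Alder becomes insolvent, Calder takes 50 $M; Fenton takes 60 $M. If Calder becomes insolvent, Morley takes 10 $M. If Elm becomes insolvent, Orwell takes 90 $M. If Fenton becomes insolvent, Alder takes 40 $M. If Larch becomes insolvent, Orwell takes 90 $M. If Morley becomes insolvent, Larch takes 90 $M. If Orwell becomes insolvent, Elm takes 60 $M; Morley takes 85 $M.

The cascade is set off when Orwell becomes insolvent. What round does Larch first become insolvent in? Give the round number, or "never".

3

Round 1 — Orwell becomes insolvent (initial).
  Elm: +60 → 60 < 120
  Morley: +85 → 85 ≥ 70
Round 2 — Morley becomes insolvent.
  Larch: +90 → 90 ≥ 50
Round 3 — Larch becomes insolvent.
No further insolvencies.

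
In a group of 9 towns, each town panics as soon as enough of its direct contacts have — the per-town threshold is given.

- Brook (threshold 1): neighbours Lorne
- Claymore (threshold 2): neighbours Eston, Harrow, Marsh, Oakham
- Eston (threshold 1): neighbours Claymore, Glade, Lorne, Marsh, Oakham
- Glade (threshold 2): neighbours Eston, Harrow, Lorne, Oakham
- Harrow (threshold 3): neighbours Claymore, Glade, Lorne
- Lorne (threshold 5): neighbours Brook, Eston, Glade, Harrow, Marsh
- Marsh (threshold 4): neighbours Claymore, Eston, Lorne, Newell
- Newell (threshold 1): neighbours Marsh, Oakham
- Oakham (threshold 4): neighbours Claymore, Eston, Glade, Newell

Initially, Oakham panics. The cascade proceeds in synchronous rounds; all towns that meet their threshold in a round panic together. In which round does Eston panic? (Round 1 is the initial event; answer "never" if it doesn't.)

2

Round 1 — Oakham panics (initial).
Round 2 — checking thresholds:
  Claymore: 1 of 4 neighbours < 2, not yet.
  Eston: 1 of 5 neighbours ≥ 1, panics.
  Glade: 1 of 4 neighbours < 2, not yet.
  Newell: 1 of 2 neighbours ≥ 1, panics.
Round 3 — checking thresholds:
  Claymore: 2 of 4 neighbours ≥ 2, panics.
  Glade: 2 of 4 neighbours ≥ 2, panics.
  Lorne: 1 of 5 neighbours < 5, not yet.
  Marsh: 2 of 4 neighbours < 4, not yet.
Round 4 — no new panics; cascade stops.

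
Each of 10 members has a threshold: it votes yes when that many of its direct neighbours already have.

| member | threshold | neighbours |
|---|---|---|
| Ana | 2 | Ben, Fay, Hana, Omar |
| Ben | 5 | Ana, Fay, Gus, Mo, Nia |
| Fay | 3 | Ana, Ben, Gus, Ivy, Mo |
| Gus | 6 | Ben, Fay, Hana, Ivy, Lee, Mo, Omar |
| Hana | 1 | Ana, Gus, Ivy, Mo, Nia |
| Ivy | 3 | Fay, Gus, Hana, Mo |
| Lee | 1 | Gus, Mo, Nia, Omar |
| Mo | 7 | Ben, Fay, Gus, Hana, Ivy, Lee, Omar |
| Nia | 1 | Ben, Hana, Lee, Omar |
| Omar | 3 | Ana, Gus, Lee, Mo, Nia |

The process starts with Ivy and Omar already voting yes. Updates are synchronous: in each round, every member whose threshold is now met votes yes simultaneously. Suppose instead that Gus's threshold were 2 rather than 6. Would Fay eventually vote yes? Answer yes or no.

With Gus's threshold at 2:
Round 1 — Ivy, Omar vote yes (initial).
Round 2 — checking thresholds:
  Ana: 1 of 4 neighbours < 2, below threshold.
  Fay: 1 of 5 neighbours < 3, below threshold.
  Gus: 2 of 7 neighbours ≥ 2, votes yes.
  Hana: 1 of 5 neighbours ≥ 1, votes yes.
  Lee: 1 of 4 neighbours ≥ 1, votes yes.
  Mo: 2 of 7 neighbours < 7, below threshold.
  Nia: 1 of 4 neighbours ≥ 1, votes yes.
Round 3 — checking thresholds:
  Ana: 2 of 4 neighbours ≥ 2, votes yes.
  Ben: 2 of 5 neighbours < 5, below threshold.
  Fay: 2 of 5 neighbours < 3, below threshold.
  Mo: 5 of 7 neighbours < 7, below threshold.
Round 4 — checking thresholds:
  Ben: 3 of 5 neighbours < 5, below threshold.
  Fay: 3 of 5 neighbours ≥ 3, votes yes.
  Mo: 5 of 7 neighbours < 7, below threshold.
Round 5 — no new yes votes; cascade stops.

yes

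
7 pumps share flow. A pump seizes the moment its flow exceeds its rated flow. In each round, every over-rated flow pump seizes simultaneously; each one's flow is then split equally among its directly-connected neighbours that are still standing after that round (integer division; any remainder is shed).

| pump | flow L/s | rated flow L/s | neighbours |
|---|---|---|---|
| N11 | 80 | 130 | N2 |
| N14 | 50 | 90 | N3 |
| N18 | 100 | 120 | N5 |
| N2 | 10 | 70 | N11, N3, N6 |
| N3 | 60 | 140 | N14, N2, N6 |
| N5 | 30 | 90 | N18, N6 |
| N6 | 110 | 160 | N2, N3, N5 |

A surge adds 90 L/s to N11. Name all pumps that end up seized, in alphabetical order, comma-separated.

N11, N14, N18, N2, N3, N5, N6

Round 1 — N11 at 170 > 130. N11 seizes.
  N11 sheds 170 L/s to N2: 170 each.
    N2: 10+170 = 180 > 70
Round 2 — N2 seizes.
  N2 sheds 180 L/s to N3, N6: 90 each.
    N3: 60+90 = 150 > 140
    N6: 110+90 = 200 > 160
Round 3 — N3, N6 seize.
  N3 sheds 150 L/s to N14: 150 each.
    N14: 50+150 = 200 > 90
  N6 sheds 200 L/s to N5: 200 each.
    N5: 30+200 = 230 > 90
Round 4 — N14, N5 seize.
  N14 sheds 200 L/s: no online neighbours, lost.
  N5 sheds 230 L/s to N18: 230 each.
    N18: 100+230 = 330 > 120
Round 5 — N18 seizes.
  N18 sheds 330 L/s: no online neighbours, lost.
No further seizures.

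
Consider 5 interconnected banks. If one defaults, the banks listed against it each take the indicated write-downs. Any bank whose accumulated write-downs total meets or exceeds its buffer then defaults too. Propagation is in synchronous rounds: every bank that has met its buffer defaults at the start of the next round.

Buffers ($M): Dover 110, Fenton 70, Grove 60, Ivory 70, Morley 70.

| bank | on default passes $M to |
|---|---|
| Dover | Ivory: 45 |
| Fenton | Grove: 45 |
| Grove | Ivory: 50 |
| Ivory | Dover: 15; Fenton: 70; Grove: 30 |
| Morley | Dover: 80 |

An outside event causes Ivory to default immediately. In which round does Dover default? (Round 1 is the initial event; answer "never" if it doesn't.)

never

Round 1 — Ivory defaults (initial).
  Dover: +15 → 15 < 110
  Fenton: +70 → 70 ≥ 70
  Grove: +30 → 30 < 60
Round 2 — Fenton defaults.
  Grove: +45 → 75 ≥ 60
Round 3 — Grove defaults.
No further defaults.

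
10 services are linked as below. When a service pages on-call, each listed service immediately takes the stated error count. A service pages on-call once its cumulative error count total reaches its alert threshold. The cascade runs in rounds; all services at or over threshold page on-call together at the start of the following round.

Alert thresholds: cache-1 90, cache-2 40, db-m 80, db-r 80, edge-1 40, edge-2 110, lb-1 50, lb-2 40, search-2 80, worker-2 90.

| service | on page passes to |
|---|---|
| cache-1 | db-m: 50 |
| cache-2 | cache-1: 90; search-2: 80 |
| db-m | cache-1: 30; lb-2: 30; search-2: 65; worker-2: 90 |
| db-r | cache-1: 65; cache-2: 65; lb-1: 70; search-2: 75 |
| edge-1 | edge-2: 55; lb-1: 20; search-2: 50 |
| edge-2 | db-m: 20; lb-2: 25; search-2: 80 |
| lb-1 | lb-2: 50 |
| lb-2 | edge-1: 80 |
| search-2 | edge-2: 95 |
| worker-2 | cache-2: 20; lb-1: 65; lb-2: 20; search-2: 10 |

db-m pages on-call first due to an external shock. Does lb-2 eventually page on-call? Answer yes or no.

yes

Round 1 — db-m pages on-call (initial).
  cache-1: +30 → 30 < 90
  lb-2: +30 → 30 < 40
  search-2: +65 → 65 < 80
  worker-2: +90 → 90 ≥ 90
Round 2 — worker-2 pages on-call.
  cache-2: +20 → 20 < 40
  lb-1: +65 → 65 ≥ 50
  lb-2: +20 → 50 ≥ 40
  search-2: +10 → 75 < 80
Round 3 — lb-1, lb-2 page on-call.
  edge-1: +80 → 80 ≥ 40
Round 4 — edge-1 pages on-call.
  edge-2: +55 → 55 < 110
  search-2: +50 → 125 ≥ 80
Round 5 — search-2 pages on-call.
  edge-2: +95 → 150 ≥ 110
Round 6 — edge-2 pages on-call.
No further pages.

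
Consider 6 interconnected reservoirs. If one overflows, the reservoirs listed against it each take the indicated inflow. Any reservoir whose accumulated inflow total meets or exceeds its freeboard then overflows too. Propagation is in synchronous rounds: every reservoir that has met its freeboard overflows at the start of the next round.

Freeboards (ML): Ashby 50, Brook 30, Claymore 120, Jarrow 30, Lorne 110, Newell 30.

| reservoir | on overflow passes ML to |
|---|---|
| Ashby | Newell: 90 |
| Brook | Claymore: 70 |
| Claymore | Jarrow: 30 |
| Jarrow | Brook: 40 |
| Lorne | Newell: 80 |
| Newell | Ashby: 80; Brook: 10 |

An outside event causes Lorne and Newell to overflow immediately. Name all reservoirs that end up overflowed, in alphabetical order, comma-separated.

Ashby, Lorne, Newell

Round 1 — Lorne, Newell overflow (initial).
  Ashby: +80 → 80 ≥ 50
  Brook: +10 → 10 < 30
Round 2 — Ashby overflows.
No further overflows.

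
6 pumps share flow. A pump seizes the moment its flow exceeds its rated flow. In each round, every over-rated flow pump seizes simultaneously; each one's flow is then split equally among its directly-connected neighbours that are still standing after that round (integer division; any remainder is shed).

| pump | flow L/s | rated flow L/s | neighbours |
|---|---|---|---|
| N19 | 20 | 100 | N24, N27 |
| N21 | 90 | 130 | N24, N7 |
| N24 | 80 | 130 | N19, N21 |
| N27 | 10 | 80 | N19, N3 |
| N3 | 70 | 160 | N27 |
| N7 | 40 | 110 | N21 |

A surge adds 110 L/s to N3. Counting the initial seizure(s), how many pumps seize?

6

Round 1 — N3 at 180 > 160. N3 seizes.
  N3 sheds 180 L/s to N27: 180 each.
    N27: 10+180 = 190 > 80
Round 2 — N27 seizes.
  N27 sheds 190 L/s to N19: 190 each.
    N19: 20+190 = 210 > 100
Round 3 — N19 seizes.
  N19 sheds 210 L/s to N24: 210 each.
    N24: 80+210 = 290 > 130
Round 4 — N24 seizes.
  N24 sheds 290 L/s to N21: 290 each.
    N21: 90+290 = 380 > 130
Round 5 — N21 seizes.
  N21 sheds 380 L/s to N7: 380 each.
    N7: 40+380 = 420 > 110
Round 6 — N7 seizes.
  N7 sheds 420 L/s: no online neighbours, lost.
No further seizures.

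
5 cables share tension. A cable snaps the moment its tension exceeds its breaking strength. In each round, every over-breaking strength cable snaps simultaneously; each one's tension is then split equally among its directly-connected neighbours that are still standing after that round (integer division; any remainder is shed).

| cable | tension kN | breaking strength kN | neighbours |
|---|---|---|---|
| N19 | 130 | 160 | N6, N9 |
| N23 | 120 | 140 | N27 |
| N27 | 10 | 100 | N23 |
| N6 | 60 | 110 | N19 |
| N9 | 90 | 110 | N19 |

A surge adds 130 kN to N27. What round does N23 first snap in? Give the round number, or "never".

Round 1 — N27 at 140 > 100. N27 snaps.
  N27 sheds 140 kN to N23: 140 each.
    N23: 120+140 = 260 > 140
Round 2 — N23 snaps.
  N23 sheds 260 kN: no online neighbours, lost.
No further breaks.

2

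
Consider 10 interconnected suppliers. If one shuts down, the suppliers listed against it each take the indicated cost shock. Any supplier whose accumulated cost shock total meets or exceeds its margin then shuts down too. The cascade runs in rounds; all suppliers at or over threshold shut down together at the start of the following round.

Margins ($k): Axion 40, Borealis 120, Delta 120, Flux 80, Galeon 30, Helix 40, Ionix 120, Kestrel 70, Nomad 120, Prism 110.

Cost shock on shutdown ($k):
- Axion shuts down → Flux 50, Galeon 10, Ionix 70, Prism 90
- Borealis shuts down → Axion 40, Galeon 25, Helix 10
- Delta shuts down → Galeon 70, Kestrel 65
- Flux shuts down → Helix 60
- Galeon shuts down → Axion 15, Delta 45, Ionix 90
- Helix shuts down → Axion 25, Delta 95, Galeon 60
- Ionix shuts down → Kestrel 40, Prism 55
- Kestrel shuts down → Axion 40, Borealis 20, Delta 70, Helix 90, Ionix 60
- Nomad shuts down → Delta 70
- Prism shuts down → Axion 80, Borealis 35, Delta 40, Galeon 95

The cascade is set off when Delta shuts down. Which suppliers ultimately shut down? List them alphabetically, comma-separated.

Round 1 — Delta shuts down (initial).
  Galeon: +70 → 70 ≥ 30
  Kestrel: +65 → 65 < 70
Round 2 — Galeon shuts down.
  Axion: +15 → 15 < 40
  Ionix: +90 → 90 < 120
No further shutdowns.

Delta, Galeon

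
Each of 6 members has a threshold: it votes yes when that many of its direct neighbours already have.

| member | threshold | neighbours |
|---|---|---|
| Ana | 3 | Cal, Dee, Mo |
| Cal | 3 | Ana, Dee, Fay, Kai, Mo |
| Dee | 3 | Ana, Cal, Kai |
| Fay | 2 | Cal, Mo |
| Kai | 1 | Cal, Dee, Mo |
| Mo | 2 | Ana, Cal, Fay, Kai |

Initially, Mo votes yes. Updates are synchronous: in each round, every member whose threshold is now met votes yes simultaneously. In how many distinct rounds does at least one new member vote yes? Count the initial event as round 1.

2

Round 1 — Mo votes yes (initial).
Round 2 — checking thresholds:
  Ana: 1 of 3 neighbours < 3, holds.
  Cal: 1 of 5 neighbours < 3, holds.
  Fay: 1 of 2 neighbours < 2, holds.
  Kai: 1 of 3 neighbours ≥ 1, votes yes.
Round 3 — no new yes votes; cascade stops.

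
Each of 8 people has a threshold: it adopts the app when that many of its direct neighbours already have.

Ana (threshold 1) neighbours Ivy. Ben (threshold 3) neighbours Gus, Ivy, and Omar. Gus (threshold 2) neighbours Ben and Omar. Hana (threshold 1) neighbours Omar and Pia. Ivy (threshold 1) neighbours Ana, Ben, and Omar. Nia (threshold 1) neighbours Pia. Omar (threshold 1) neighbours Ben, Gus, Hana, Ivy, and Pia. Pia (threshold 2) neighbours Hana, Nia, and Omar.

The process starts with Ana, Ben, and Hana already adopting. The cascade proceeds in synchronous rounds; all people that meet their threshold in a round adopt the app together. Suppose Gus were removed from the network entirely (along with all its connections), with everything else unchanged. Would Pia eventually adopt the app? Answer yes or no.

yes

With Gus removed:
Round 1 — Ana, Ben, Hana adopt the app (initial).
Round 2 — checking thresholds:
  Ivy: 2 of 3 neighbours ≥ 1, adopts the app.
  Omar: 2 of 4 neighbours ≥ 1, adopts the app.
  Pia: 1 of 3 neighbours < 2, not yet.
Round 3 — checking thresholds:
  Pia: 2 of 3 neighbours ≥ 2, adopts the app.
Round 4 — checking thresholds:
  Nia: 1 of 1 neighbours ≥ 1, adopts the app.
Round 5 — no new adoptions; cascade stops.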